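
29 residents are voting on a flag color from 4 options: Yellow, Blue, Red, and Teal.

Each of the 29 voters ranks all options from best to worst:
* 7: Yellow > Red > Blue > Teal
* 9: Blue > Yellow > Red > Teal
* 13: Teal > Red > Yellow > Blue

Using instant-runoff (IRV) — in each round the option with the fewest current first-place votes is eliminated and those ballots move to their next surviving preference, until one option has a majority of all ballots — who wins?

Round 1: Yellow 7, Blue 9, Red 0, Teal 13. Red eliminated.
Round 2: Yellow 7, Blue 9, Teal 13. Yellow eliminated.
Round 3: Blue 16, Teal 13. Blue has a majority (≥15).

Blue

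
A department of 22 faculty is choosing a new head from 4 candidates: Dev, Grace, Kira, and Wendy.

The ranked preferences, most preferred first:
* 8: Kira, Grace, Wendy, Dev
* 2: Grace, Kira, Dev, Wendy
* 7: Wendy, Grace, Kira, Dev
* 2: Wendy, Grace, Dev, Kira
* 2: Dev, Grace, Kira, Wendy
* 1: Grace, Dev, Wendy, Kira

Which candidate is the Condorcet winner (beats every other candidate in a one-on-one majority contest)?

Grace vs Dev: 20–2
Grace vs Kira: 14–8
Grace vs Wendy: 13–9
Grace beats every other candidate.

Grace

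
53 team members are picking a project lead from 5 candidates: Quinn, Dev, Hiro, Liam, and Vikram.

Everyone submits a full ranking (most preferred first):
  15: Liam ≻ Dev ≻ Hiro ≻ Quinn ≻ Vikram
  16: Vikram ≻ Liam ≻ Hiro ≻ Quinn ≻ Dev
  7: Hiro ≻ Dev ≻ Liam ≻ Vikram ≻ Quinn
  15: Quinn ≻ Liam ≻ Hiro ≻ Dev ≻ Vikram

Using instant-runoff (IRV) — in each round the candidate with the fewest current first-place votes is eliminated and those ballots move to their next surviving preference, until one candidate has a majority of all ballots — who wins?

Liam

Round 1: Quinn 15, Dev 0, Hiro 7, Liam 15, Vikram 16. Dev eliminated.
Round 2: Quinn 15, Hiro 7, Liam 15, Vikram 16. Hiro eliminated.
Round 3: Quinn 15, Liam 22, Vikram 16. Quinn eliminated.
Round 4: Liam 37, Vikram 16. Liam has a majority (≥27).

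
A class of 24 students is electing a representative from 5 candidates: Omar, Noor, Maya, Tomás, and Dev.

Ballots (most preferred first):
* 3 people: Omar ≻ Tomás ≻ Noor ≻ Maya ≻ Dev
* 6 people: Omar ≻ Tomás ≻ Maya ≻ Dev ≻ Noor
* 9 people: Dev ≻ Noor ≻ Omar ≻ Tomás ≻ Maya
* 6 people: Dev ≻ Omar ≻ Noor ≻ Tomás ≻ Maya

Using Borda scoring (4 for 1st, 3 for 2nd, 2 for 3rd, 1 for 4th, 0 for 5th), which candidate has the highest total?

Omar

Omar: 3×4 + 6×4 + 9×2 + 6×3 = 72
Noor: 3×2 + 6×0 + 9×3 + 6×2 = 45
Maya: 3×1 + 6×2 + 9×0 + 6×0 = 15
Tomás: 3×3 + 6×3 + 9×1 + 6×1 = 42
Dev: 3×0 + 6×1 + 9×4 + 6×4 = 66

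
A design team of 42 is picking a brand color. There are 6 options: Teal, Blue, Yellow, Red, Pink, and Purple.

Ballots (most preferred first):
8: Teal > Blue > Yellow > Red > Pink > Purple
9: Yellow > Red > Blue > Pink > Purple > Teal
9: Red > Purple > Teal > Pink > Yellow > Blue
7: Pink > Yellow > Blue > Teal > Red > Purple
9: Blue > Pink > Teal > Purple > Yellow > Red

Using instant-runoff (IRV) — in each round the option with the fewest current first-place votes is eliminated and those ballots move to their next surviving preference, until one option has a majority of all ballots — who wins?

Round 1: Teal 8, Blue 9, Yellow 9, Red 9, Pink 7, Purple 0. Purple eliminated.
Round 2: Teal 8, Blue 9, Yellow 9, Red 9, Pink 7. Pink eliminated.
Round 3: Teal 8, Blue 9, Yellow 16, Red 9. Teal eliminated.
Round 4: Blue 17, Yellow 16, Red 9. Red eliminated.
Round 5: Blue 17, Yellow 25. Yellow has a majority (≥22).

Yellow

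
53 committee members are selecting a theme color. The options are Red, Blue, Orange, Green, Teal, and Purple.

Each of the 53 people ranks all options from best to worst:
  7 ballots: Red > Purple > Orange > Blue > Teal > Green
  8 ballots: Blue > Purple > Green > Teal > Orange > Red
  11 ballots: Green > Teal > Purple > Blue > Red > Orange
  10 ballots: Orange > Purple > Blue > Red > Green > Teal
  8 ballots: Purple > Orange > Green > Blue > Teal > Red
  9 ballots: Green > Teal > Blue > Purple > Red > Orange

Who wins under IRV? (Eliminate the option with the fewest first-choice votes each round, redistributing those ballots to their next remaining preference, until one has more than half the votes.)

Round 1: Red 7, Blue 8, Orange 10, Green 20, Teal 0, Purple 8. Teal eliminated.
Round 2: Red 7, Blue 8, Orange 10, Green 20, Purple 8. Red eliminated.
Round 3: Blue 8, Orange 10, Green 20, Purple 15. Blue eliminated.
Round 4: Orange 10, Green 20, Purple 23. Orange eliminated.
Round 5: Green 20, Purple 33. Purple has a majority (≥27).

Purple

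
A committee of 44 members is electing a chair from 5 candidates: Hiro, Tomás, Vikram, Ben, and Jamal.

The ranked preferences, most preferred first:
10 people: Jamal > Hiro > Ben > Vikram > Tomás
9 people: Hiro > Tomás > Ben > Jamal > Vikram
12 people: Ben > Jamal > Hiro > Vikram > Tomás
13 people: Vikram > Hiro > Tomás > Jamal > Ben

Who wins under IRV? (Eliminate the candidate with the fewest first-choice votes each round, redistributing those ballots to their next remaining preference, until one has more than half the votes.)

Ben

Round 1: Hiro 9, Tomás 0, Vikram 13, Ben 12, Jamal 10. Tomás eliminated.
Round 2: Hiro 9, Vikram 13, Ben 12, Jamal 10. Hiro eliminated.
Round 3: Vikram 13, Ben 21, Jamal 10. Jamal eliminated.
Round 4: Vikram 13, Ben 31. Ben has a majority (≥23).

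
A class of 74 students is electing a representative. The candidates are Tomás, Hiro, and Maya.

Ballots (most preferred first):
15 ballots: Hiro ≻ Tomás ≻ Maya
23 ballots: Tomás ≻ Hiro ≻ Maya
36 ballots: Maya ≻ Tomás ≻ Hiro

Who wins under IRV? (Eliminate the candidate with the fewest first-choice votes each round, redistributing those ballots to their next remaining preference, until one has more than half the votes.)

Round 1: Tomás 23, Hiro 15, Maya 36. Hiro eliminated.
Round 2: Tomás 38, Maya 36. Tomás has a majority (≥38).

Tomás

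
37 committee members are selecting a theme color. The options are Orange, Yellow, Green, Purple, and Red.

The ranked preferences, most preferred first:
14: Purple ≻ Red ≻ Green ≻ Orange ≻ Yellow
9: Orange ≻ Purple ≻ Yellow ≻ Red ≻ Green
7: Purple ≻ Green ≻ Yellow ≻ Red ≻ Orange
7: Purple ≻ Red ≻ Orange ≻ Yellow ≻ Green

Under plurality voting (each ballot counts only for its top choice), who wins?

Purple

First-place votes: Orange 9, Yellow 0, Green 0, Purple 28, Red 0.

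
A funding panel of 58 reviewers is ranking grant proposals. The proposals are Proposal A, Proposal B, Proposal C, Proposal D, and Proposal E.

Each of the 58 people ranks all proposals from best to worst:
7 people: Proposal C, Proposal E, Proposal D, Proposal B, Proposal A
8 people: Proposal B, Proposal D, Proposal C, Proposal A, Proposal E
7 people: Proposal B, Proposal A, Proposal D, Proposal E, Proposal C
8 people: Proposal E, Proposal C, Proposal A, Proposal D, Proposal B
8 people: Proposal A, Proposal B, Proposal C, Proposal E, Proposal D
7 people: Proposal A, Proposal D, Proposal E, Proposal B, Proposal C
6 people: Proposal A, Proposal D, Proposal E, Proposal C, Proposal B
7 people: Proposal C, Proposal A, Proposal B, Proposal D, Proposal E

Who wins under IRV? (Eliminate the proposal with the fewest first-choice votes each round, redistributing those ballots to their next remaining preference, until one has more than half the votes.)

Round 1: Proposal A 21, Proposal B 15, Proposal C 14, Proposal D 0, Proposal E 8. Proposal D eliminated.
Round 2: Proposal A 21, Proposal B 15, Proposal C 14, Proposal E 8. Proposal E eliminated.
Round 3: Proposal A 21, Proposal B 15, Proposal C 22. Proposal B eliminated.
Round 4: Proposal A 28, Proposal C 30. Proposal C has a majority (≥30).

Proposal C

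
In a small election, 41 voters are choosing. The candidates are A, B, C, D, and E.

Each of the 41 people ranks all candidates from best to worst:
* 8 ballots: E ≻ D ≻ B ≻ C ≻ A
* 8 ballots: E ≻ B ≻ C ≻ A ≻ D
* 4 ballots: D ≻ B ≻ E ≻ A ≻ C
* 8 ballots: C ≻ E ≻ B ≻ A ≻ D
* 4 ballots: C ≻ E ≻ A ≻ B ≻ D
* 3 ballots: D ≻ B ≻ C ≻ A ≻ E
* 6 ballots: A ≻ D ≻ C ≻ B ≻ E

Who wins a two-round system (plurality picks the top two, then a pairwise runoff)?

Round 1 first-place votes: A 6, B 0, C 12, D 7, E 16. E and C advance.
Runoff: E is ranked above C on 20 ballots, C above E on 21.

C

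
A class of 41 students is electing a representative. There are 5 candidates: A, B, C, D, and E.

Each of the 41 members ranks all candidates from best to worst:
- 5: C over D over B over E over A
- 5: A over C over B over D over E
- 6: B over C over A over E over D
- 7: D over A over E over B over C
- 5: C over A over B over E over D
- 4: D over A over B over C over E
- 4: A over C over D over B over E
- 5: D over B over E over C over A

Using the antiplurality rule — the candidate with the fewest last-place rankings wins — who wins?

Last-place votes: A 10, B 0, C 7, D 11, E 13.

B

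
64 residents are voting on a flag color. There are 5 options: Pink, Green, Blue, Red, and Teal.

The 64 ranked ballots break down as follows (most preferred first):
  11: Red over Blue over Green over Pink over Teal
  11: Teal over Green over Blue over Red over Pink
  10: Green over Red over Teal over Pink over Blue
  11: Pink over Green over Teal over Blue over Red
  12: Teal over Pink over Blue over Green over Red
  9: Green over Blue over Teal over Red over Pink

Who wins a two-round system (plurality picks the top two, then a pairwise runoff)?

Green

Round 1 first-place votes: Pink 11, Green 19, Blue 0, Red 11, Teal 23. Teal and Green advance.
Runoff: Teal is ranked above Green on 23 ballots, Green above Teal on 41.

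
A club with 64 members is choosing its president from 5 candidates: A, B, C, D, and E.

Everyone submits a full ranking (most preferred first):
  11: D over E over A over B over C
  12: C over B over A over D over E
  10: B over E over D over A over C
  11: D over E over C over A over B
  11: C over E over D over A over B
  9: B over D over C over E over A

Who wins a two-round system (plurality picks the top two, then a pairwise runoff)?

Round 1 first-place votes: A 0, B 19, C 23, D 22, E 0. C and D advance.
Runoff: C is ranked above D on 23 ballots, D above C on 41.

D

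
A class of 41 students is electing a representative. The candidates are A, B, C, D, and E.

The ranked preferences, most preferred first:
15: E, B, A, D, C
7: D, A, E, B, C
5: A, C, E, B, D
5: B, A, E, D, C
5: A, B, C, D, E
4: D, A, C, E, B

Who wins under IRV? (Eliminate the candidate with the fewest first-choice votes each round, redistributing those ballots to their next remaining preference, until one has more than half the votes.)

Round 1: A 10, B 5, C 0, D 11, E 15. C eliminated.
Round 2: A 10, B 5, D 11, E 15. B eliminated.
Round 3: A 15, D 11, E 15. D eliminated.
Round 4: A 26, E 15. A has a majority (≥21).

A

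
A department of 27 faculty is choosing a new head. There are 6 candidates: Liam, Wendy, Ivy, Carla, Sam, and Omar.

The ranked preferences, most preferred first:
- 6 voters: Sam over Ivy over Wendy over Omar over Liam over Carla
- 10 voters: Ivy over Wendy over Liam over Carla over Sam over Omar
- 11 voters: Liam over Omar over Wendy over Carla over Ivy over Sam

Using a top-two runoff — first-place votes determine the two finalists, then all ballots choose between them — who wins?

Round 1 first-place votes: Liam 11, Wendy 0, Ivy 10, Carla 0, Sam 6, Omar 0. Liam and Ivy advance.
Runoff: Liam is ranked above Ivy on 11 ballots, Ivy above Liam on 16.

Ivy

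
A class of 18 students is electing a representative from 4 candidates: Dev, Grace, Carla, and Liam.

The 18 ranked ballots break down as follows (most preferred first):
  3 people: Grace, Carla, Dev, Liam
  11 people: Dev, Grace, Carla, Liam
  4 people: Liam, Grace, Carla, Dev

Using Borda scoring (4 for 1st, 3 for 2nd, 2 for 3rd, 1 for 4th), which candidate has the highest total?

Grace

Dev: 3×2 + 11×4 + 4×1 = 54
Grace: 3×4 + 11×3 + 4×3 = 57
Carla: 3×3 + 11×2 + 4×2 = 39
Liam: 3×1 + 11×1 + 4×4 = 30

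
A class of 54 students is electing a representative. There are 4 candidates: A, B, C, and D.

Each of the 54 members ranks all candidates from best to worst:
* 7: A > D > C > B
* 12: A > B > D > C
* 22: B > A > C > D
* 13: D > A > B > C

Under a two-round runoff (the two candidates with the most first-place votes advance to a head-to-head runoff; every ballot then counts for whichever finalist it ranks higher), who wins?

Round 1 first-place votes: A 19, B 22, C 0, D 13. B and A advance.
Runoff: B is ranked above A on 22 ballots, A above B on 32.

A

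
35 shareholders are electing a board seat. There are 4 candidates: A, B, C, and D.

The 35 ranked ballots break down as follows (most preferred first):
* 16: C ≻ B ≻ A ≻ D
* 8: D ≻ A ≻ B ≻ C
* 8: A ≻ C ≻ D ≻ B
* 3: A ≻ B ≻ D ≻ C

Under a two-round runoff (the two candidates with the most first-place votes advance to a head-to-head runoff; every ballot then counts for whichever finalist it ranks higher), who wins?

Round 1 first-place votes: A 11, B 0, C 16, D 8. C and A advance.
Runoff: C is ranked above A on 16 ballots, A above C on 19.

A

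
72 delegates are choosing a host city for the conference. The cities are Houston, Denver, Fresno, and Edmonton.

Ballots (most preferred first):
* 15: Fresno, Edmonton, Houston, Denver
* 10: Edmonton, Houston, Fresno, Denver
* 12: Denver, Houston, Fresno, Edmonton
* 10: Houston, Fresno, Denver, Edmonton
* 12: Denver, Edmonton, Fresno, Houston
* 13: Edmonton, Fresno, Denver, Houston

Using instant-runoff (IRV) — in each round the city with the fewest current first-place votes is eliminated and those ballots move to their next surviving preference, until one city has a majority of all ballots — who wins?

Round 1: Houston 10, Denver 24, Fresno 15, Edmonton 23. Houston eliminated.
Round 2: Denver 24, Fresno 25, Edmonton 23. Edmonton eliminated.
Round 3: Denver 24, Fresno 48. Fresno has a majority (≥37).

Fresno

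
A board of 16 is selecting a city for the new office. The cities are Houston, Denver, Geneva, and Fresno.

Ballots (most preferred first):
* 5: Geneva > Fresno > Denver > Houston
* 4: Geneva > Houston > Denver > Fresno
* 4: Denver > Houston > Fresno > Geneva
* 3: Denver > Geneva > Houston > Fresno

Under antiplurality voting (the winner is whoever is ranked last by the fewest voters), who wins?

Last-place votes: Houston 5, Denver 0, Geneva 4, Fresno 7.

Denver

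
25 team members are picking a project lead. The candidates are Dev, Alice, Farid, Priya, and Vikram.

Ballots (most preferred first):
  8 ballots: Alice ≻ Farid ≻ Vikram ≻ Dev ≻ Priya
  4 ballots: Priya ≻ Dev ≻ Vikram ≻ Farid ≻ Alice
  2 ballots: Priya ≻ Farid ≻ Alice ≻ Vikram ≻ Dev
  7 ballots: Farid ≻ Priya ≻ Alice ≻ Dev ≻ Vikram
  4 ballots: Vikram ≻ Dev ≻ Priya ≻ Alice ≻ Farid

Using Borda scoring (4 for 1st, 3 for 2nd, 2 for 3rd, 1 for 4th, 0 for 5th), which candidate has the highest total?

Dev: 8×1 + 4×3 + 2×0 + 7×1 + 4×3 = 39
Alice: 8×4 + 4×0 + 2×2 + 7×2 + 4×1 = 54
Farid: 8×3 + 4×1 + 2×3 + 7×4 + 4×0 = 62
Priya: 8×0 + 4×4 + 2×4 + 7×3 + 4×2 = 53
Vikram: 8×2 + 4×2 + 2×1 + 7×0 + 4×4 = 42

Farid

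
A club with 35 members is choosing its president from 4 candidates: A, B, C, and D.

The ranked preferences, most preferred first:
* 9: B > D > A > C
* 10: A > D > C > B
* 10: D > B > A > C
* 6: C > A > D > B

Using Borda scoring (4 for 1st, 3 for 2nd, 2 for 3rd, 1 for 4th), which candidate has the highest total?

D

A: 9×2 + 10×4 + 10×2 + 6×3 = 96
B: 9×4 + 10×1 + 10×3 + 6×1 = 82
C: 9×1 + 10×2 + 10×1 + 6×4 = 63
D: 9×3 + 10×3 + 10×4 + 6×2 = 109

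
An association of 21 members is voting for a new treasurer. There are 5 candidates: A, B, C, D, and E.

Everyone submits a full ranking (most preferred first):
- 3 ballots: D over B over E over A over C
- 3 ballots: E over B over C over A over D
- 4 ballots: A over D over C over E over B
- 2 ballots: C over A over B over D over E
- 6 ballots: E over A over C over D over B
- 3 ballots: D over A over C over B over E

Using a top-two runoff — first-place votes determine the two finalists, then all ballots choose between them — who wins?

D

Round 1 first-place votes: A 4, B 0, C 2, D 6, E 9. E and D advance.
Runoff: E is ranked above D on 9 ballots, D above E on 12.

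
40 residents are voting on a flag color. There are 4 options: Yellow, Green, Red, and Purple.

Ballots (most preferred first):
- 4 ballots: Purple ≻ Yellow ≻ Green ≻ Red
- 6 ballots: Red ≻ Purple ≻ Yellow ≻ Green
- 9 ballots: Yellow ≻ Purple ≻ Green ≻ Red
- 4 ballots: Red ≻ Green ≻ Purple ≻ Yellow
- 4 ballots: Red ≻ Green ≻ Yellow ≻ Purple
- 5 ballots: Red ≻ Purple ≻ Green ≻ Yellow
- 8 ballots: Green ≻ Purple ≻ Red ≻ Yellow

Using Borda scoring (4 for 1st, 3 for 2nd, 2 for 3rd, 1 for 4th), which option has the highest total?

Yellow: 4×3 + 6×2 + 9×4 + 4×1 + 4×2 + 5×1 + 8×1 = 85
Green: 4×2 + 6×1 + 9×2 + 4×3 + 4×3 + 5×2 + 8×4 = 98
Red: 4×1 + 6×4 + 9×1 + 4×4 + 4×4 + 5×4 + 8×2 = 105
Purple: 4×4 + 6×3 + 9×3 + 4×2 + 4×1 + 5×3 + 8×3 = 112

Purple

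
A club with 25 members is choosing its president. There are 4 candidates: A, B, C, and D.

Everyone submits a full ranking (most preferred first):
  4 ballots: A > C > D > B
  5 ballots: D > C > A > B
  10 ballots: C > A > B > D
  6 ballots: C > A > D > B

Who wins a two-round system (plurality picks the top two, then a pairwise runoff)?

Round 1 first-place votes: A 4, B 0, C 16, D 5. C and D advance.
Runoff: C is ranked above D on 20 ballots, D above C on 5.

C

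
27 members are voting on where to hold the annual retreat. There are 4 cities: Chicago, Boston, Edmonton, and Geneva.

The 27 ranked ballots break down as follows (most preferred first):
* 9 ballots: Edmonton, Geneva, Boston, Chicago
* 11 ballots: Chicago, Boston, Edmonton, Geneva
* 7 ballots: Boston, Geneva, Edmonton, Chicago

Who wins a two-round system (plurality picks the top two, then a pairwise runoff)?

Round 1 first-place votes: Chicago 11, Boston 7, Edmonton 9, Geneva 0. Chicago and Edmonton advance.
Runoff: Chicago is ranked above Edmonton on 11 ballots, Edmonton above Chicago on 16.

Edmonton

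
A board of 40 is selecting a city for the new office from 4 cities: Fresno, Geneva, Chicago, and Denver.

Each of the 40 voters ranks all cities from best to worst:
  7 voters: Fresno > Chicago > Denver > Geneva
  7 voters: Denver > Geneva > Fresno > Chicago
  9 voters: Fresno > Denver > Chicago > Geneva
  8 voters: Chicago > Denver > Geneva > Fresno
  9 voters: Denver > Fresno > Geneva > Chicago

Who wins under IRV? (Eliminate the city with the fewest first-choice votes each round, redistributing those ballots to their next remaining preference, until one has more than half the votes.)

Denver

Round 1: Fresno 16, Geneva 0, Chicago 8, Denver 16. Geneva eliminated.
Round 2: Fresno 16, Chicago 8, Denver 16. Chicago eliminated.
Round 3: Fresno 16, Denver 24. Denver has a majority (≥21).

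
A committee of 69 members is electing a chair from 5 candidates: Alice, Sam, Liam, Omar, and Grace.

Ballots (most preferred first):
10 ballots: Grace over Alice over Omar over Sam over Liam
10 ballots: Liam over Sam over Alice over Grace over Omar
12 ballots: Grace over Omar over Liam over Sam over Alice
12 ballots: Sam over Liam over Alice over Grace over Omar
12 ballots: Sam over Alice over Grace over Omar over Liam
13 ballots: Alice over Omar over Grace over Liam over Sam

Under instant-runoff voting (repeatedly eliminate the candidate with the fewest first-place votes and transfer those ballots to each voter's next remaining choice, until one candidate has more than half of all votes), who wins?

Grace

Round 1: Alice 13, Sam 24, Liam 10, Omar 0, Grace 22. Omar eliminated.
Round 2: Alice 13, Sam 24, Liam 10, Grace 22. Liam eliminated.
Round 3: Alice 13, Sam 34, Grace 22. Alice eliminated.
Round 4: Sam 34, Grace 35. Grace has a majority (≥35).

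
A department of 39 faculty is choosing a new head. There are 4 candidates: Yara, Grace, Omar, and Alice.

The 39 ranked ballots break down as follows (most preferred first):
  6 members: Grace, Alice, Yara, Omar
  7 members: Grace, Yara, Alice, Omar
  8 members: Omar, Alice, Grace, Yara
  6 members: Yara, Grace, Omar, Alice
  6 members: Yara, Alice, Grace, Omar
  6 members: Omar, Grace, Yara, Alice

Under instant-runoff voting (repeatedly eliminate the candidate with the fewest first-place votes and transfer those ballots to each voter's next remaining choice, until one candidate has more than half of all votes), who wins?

Round 1: Yara 12, Grace 13, Omar 14, Alice 0. Alice eliminated.
Round 2: Yara 12, Grace 13, Omar 14. Yara eliminated.
Round 3: Grace 25, Omar 14. Grace has a majority (≥20).

Grace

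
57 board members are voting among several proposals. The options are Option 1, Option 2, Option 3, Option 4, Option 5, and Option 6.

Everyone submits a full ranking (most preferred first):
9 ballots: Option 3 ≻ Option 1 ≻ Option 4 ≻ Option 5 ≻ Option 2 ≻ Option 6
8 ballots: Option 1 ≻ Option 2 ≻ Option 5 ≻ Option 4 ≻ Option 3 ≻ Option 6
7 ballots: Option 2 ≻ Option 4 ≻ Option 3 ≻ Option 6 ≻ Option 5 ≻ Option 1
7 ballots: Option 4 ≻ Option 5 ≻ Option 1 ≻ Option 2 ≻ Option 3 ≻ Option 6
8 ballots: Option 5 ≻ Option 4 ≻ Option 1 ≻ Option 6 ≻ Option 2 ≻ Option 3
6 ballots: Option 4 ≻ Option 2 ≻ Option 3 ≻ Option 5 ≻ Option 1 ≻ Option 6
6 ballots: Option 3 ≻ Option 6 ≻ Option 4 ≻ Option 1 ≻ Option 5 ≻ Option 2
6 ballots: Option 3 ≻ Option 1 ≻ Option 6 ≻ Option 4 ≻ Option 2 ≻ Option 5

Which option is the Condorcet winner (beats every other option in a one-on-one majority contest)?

Option 4

Option 4 vs Option 1: 34–23
Option 4 vs Option 2: 42–15
Option 4 vs Option 3: 36–21
Option 4 vs Option 5: 41–16
Option 4 vs Option 6: 45–12
Option 4 beats every other option.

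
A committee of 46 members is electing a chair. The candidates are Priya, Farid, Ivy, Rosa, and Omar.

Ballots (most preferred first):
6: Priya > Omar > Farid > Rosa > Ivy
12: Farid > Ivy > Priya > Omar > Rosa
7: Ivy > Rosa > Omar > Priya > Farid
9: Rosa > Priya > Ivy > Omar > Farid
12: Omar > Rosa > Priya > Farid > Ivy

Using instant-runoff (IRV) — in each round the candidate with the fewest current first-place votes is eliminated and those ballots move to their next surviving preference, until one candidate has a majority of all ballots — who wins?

Round 1: Priya 6, Farid 12, Ivy 7, Rosa 9, Omar 12. Priya eliminated.
Round 2: Farid 12, Ivy 7, Rosa 9, Omar 18. Ivy eliminated.
Round 3: Farid 12, Rosa 16, Omar 18. Farid eliminated.
Round 4: Rosa 16, Omar 30. Omar has a majority (≥24).

Omar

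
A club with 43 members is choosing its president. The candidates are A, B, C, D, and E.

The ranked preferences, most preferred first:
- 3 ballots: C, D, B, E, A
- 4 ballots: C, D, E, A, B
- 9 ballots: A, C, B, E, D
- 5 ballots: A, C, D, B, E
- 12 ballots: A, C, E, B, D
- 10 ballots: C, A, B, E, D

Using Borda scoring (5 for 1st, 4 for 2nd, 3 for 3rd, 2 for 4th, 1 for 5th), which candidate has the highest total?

C

A: 3×1 + 4×2 + 9×5 + 5×5 + 12×5 + 10×4 = 181
B: 3×3 + 4×1 + 9×3 + 5×2 + 12×2 + 10×3 = 104
C: 3×5 + 4×5 + 9×4 + 5×4 + 12×4 + 10×5 = 189
D: 3×4 + 4×4 + 9×1 + 5×3 + 12×1 + 10×1 = 74
E: 3×2 + 4×3 + 9×2 + 5×1 + 12×3 + 10×2 = 97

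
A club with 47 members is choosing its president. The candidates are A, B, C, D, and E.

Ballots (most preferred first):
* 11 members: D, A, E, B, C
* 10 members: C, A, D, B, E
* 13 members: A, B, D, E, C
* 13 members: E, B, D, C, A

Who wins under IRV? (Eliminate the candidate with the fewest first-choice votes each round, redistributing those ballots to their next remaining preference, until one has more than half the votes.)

A

Round 1: A 13, B 0, C 10, D 11, E 13. B eliminated.
Round 2: A 13, C 10, D 11, E 13. C eliminated.
Round 3: A 23, D 11, E 13. D eliminated.
Round 4: A 34, E 13. A has a majority (≥24).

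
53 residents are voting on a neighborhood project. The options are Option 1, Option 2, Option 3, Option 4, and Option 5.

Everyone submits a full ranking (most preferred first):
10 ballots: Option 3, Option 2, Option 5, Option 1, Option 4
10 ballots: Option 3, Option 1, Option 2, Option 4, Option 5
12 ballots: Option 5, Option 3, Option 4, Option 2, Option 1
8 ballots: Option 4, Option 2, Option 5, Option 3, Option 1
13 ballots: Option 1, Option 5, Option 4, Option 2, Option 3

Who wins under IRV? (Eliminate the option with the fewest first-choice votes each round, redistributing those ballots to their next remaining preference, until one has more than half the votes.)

Round 1: Option 1 13, Option 2 0, Option 3 20, Option 4 8, Option 5 12. Option 2 eliminated.
Round 2: Option 1 13, Option 3 20, Option 4 8, Option 5 12. Option 4 eliminated.
Round 3: Option 1 13, Option 3 20, Option 5 20. Option 1 eliminated.
Round 4: Option 3 20, Option 5 33. Option 5 has a majority (≥27).

Option 5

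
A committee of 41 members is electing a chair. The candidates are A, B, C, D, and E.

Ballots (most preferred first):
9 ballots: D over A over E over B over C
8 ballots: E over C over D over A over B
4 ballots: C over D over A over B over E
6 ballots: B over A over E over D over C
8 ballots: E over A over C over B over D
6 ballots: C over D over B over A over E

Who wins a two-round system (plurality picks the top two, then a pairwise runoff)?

Round 1 first-place votes: A 0, B 6, C 10, D 9, E 16. E and C advance.
Runoff: E is ranked above C on 31 ballots, C above E on 10.

E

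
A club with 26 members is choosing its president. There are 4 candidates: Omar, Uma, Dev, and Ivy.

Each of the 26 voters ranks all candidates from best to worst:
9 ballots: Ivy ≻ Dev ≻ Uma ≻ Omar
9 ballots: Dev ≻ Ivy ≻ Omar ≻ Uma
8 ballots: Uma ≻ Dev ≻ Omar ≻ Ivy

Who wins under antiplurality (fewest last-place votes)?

Dev

Last-place votes: Omar 9, Uma 9, Dev 0, Ivy 8.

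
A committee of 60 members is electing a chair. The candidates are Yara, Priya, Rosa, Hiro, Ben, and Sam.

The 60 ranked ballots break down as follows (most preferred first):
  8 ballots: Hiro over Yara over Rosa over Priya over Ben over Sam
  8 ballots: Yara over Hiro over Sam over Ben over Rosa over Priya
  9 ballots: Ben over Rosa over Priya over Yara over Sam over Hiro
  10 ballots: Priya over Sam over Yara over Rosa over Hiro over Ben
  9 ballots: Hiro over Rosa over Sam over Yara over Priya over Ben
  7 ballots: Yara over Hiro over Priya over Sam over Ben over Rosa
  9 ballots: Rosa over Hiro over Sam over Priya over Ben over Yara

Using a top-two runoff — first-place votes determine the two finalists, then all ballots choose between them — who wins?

Round 1 first-place votes: Yara 15, Priya 10, Rosa 9, Hiro 17, Ben 9, Sam 0. Hiro and Yara advance.
Runoff: Hiro is ranked above Yara on 26 ballots, Yara above Hiro on 34.

Yara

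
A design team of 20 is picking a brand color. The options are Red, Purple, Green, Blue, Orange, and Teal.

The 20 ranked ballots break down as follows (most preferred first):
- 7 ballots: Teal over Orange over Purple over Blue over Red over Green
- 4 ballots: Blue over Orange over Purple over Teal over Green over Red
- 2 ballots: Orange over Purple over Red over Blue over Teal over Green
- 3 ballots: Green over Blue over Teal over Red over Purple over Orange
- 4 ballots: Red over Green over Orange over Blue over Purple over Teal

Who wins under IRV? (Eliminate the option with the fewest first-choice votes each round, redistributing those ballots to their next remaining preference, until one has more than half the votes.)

Round 1: Red 4, Purple 0, Green 3, Blue 4, Orange 2, Teal 7. Purple eliminated.
Round 2: Red 4, Green 3, Blue 4, Orange 2, Teal 7. Orange eliminated.
Round 3: Red 6, Green 3, Blue 4, Teal 7. Green eliminated.
Round 4: Red 6, Blue 7, Teal 7. Red eliminated.
Round 5: Blue 13, Teal 7. Blue has a majority (≥11).

Blue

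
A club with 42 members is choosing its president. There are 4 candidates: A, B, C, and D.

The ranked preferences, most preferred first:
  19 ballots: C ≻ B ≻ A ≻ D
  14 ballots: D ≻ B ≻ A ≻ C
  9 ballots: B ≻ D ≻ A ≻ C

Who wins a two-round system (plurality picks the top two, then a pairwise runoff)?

D

Round 1 first-place votes: A 0, B 9, C 19, D 14. C and D advance.
Runoff: C is ranked above D on 19 ballots, D above C on 23.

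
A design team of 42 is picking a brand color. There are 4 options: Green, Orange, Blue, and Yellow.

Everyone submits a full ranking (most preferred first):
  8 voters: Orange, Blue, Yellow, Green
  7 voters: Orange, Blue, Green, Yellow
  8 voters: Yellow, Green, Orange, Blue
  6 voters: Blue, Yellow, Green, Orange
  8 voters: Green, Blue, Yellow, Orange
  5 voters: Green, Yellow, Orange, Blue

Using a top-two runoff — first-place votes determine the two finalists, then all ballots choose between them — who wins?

Green

Round 1 first-place votes: Green 13, Orange 15, Blue 6, Yellow 8. Orange and Green advance.
Runoff: Orange is ranked above Green on 15 ballots, Green above Orange on 27.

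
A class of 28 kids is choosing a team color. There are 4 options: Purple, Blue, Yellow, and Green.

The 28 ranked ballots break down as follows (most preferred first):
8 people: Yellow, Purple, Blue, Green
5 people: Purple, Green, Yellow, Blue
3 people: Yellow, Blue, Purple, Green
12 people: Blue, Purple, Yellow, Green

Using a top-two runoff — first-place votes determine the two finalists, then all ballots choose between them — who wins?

Yellow

Round 1 first-place votes: Purple 5, Blue 12, Yellow 11, Green 0. Blue and Yellow advance.
Runoff: Blue is ranked above Yellow on 12 ballots, Yellow above Blue on 16.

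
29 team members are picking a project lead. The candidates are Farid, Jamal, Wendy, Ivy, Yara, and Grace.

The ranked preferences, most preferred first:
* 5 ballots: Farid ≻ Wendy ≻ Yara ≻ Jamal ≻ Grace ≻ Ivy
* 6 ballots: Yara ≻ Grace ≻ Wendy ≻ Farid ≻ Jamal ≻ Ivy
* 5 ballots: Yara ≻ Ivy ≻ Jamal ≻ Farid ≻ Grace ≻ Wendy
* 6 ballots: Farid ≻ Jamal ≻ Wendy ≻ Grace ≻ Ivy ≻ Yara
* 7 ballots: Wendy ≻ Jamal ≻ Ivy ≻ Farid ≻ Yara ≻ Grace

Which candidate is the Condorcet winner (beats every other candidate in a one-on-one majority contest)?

Farid

Farid vs Jamal: 17–12
Farid vs Wendy: 16–13
Farid vs Ivy: 17–12
Farid vs Yara: 18–11
Farid vs Grace: 23–6
Farid beats every other candidate.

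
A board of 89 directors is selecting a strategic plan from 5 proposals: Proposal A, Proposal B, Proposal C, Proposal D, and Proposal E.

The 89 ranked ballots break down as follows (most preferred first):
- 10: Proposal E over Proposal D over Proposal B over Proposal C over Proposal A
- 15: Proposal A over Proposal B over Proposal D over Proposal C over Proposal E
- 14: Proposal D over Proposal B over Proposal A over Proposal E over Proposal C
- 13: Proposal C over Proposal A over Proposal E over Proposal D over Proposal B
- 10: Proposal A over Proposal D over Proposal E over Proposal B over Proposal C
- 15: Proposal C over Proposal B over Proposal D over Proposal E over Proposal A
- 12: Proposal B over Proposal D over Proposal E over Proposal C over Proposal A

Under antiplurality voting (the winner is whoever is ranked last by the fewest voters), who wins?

Proposal D

Last-place votes: Proposal A 37, Proposal B 13, Proposal C 24, Proposal D 0, Proposal E 15.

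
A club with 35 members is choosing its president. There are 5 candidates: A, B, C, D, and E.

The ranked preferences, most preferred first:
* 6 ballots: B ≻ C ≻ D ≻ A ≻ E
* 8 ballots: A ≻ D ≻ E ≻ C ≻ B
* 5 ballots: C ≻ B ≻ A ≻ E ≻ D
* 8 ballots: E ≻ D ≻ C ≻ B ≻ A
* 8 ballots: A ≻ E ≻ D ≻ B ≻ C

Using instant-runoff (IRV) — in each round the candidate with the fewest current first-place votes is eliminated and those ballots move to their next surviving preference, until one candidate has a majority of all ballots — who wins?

B

Round 1: A 16, B 6, C 5, D 0, E 8. D eliminated.
Round 2: A 16, B 6, C 5, E 8. C eliminated.
Round 3: A 16, B 11, E 8. E eliminated.
Round 4: A 16, B 19. B has a majority (≥18).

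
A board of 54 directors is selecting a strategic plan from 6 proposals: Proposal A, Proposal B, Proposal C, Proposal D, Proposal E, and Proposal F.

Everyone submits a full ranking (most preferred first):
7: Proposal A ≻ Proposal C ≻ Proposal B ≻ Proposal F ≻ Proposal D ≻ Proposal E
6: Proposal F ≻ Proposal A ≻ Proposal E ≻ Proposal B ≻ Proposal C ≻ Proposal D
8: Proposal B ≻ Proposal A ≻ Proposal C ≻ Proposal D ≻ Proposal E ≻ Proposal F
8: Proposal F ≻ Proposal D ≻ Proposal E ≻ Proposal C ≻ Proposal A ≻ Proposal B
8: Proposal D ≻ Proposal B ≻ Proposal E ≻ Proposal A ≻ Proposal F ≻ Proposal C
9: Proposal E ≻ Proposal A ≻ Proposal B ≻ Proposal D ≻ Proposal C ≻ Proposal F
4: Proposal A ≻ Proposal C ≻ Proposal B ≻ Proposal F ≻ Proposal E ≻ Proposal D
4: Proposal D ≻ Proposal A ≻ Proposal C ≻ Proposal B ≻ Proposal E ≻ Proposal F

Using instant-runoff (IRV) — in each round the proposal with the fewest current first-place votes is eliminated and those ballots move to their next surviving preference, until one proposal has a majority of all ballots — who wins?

Round 1: Proposal A 11, Proposal B 8, Proposal C 0, Proposal D 12, Proposal E 9, Proposal F 14. Proposal C eliminated.
Round 2: Proposal A 11, Proposal B 8, Proposal D 12, Proposal E 9, Proposal F 14. Proposal B eliminated.
Round 3: Proposal A 19, Proposal D 12, Proposal E 9, Proposal F 14. Proposal E eliminated.
Round 4: Proposal A 28, Proposal D 12, Proposal F 14. Proposal A has a majority (≥28).

Proposal A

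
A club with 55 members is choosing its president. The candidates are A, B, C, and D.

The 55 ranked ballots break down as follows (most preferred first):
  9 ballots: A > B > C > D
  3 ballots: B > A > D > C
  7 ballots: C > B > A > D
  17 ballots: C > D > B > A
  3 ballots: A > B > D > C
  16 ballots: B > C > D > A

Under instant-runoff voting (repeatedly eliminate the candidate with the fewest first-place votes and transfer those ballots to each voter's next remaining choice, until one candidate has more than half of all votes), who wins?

B

Round 1: A 12, B 19, C 24, D 0. D eliminated.
Round 2: A 12, B 19, C 24. A eliminated.
Round 3: B 31, C 24. B has a majority (≥28).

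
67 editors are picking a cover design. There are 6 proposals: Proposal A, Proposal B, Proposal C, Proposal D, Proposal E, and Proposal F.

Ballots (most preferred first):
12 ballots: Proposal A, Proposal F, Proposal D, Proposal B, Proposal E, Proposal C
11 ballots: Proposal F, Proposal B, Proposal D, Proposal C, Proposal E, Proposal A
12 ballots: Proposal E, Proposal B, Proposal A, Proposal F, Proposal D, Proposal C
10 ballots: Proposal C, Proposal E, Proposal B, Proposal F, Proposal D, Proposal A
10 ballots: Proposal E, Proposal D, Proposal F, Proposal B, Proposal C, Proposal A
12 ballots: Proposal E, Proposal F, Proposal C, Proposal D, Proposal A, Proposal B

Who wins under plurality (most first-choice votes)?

First-place votes: Proposal A 12, Proposal B 0, Proposal C 10, Proposal D 0, Proposal E 34, Proposal F 11.

Proposal E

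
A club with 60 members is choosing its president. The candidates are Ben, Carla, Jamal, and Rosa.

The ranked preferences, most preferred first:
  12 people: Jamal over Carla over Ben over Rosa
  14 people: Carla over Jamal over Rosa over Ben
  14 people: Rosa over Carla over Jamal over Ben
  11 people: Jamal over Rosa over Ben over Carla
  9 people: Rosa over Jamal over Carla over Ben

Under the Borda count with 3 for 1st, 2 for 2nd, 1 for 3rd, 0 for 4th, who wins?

Ben: 12×1 + 14×0 + 14×0 + 11×1 + 9×0 = 23
Carla: 12×2 + 14×3 + 14×2 + 11×0 + 9×1 = 103
Jamal: 12×3 + 14×2 + 14×1 + 11×3 + 9×2 = 129
Rosa: 12×0 + 14×1 + 14×3 + 11×2 + 9×3 = 105

Jamal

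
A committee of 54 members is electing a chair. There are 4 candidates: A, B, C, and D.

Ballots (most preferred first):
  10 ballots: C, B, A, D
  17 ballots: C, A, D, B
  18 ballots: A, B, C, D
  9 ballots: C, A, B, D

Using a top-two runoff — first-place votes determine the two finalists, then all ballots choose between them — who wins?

C

Round 1 first-place votes: A 18, B 0, C 36, D 0. C and A advance.
Runoff: C is ranked above A on 36 ballots, A above C on 18.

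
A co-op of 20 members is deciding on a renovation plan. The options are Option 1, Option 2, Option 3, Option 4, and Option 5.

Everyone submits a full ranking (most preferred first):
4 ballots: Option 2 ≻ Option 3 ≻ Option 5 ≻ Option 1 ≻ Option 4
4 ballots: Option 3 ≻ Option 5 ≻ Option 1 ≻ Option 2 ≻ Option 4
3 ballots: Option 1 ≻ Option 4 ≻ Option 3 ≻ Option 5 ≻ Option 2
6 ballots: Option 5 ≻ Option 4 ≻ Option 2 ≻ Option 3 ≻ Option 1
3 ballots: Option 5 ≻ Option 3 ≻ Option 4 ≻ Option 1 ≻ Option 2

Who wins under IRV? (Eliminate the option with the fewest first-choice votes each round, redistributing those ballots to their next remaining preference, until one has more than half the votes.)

Option 3

Round 1: Option 1 3, Option 2 4, Option 3 4, Option 4 0, Option 5 9. Option 4 eliminated.
Round 2: Option 1 3, Option 2 4, Option 3 4, Option 5 9. Option 1 eliminated.
Round 3: Option 2 4, Option 3 7, Option 5 9. Option 2 eliminated.
Round 4: Option 3 11, Option 5 9. Option 3 has a majority (≥11).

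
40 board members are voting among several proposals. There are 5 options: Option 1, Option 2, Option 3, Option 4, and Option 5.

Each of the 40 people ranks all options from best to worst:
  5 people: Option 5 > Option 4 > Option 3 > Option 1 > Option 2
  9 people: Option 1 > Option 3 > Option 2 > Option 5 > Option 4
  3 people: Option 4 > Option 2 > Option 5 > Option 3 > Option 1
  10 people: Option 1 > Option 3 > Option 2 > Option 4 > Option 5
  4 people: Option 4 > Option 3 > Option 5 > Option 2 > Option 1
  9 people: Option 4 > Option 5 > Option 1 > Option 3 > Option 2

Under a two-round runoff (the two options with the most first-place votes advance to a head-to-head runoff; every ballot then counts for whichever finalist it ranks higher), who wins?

Round 1 first-place votes: Option 1 19, Option 2 0, Option 3 0, Option 4 16, Option 5 5. Option 1 and Option 4 advance.
Runoff: Option 1 is ranked above Option 4 on 19 ballots, Option 4 above Option 1 on 21.

Option 4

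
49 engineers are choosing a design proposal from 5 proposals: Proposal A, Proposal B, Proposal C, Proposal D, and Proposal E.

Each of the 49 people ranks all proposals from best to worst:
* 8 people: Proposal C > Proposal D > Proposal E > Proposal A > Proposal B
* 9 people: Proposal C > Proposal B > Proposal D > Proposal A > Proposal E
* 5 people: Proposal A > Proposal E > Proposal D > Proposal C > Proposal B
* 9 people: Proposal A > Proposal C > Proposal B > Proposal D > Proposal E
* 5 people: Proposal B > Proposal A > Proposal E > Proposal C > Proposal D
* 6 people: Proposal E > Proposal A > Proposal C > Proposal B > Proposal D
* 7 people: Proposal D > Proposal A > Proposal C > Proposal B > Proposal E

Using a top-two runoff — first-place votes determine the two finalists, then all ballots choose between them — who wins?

Proposal A

Round 1 first-place votes: Proposal A 14, Proposal B 5, Proposal C 17, Proposal D 7, Proposal E 6. Proposal C and Proposal A advance.
Runoff: Proposal C is ranked above Proposal A on 17 ballots, Proposal A above Proposal C on 32.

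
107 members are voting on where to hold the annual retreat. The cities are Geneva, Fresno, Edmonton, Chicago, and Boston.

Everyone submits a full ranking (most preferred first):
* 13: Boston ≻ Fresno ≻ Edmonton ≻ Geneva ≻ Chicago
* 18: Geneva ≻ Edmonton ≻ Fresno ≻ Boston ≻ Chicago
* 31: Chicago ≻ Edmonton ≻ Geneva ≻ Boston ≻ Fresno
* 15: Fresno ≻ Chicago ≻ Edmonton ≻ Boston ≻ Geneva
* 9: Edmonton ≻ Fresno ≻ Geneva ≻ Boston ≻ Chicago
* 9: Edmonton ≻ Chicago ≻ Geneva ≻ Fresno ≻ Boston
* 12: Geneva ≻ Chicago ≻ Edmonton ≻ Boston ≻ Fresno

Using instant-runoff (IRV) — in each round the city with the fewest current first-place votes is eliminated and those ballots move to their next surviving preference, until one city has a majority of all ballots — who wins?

Round 1: Geneva 30, Fresno 15, Edmonton 18, Chicago 31, Boston 13. Boston eliminated.
Round 2: Geneva 30, Fresno 28, Edmonton 18, Chicago 31. Edmonton eliminated.
Round 3: Geneva 30, Fresno 37, Chicago 40. Geneva eliminated.
Round 4: Fresno 55, Chicago 52. Fresno has a majority (≥54).

Fresno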